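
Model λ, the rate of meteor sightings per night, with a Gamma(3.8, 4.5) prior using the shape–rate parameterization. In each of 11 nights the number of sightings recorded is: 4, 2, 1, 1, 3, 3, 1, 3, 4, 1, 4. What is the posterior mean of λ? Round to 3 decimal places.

Total count ∑xᵢ = 27 over n = 11 nights.
Gamma is conjugate to the Poisson likelihood: posterior is Gamma(shape = 3.8+27 = 30.8, rate = 4.5+11 = 15.5).
E[λ | data] = 30.8/15.5 = 1.987.

Posterior mean ≈ 1.987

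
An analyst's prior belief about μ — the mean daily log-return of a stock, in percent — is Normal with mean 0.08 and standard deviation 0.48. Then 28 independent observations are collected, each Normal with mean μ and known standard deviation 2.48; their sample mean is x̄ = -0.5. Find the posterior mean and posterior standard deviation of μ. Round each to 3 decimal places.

Prior precision 1/τ₀² = 1/0.48² = 4.34028; data precision n/σ² = 28/2.48² = 4.55255.
Posterior precision = 4.34028 + 4.55255 = 8.89283, giving posterior SD = 1/√8.89283 = 0.335.
Posterior mean = (4.34028·0.08 + 4.55255·-0.5) / 8.89283 = -0.217.

Posterior mean ≈ -0.217; posterior SD ≈ 0.335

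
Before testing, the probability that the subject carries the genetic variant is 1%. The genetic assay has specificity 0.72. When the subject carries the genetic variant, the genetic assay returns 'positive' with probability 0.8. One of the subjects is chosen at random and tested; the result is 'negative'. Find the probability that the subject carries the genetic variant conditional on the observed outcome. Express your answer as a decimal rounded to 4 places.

Write H for 'the subject carries the genetic variant'. Prior odds H:¬H = 0.01/0.99 = 0.010101. For the 'negative' outcome, the likelihood ratio is 0.2/0.72 = 0.27778.
Posterior odds = 0.010101 × 0.27778 = 0.0028058, so P(H|E) = 0.0028058/(1+0.0028058) = 0.0028.

P(H | E) ≈ 0.0028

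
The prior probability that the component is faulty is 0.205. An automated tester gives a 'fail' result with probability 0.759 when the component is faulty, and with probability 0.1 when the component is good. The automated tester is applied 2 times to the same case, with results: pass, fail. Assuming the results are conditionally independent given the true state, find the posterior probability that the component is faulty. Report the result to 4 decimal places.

Posterior P(H) ≈ 0.3439

Let H be the event that the component is faulty; start with P(H) = 0.205. P('fail'|H) = 0.759, P('fail'|¬H) = 0.1.
Update on result 1 ('pass'): P(H) ← 0.241·0.2050 / (0.241·0.2050 + 0.9·0.7950) = 0.049405/0.76491 = 0.0646.
Update on result 2 ('fail'): P(H) ← 0.759·0.0646 / (0.759·0.0646 + 0.1·0.9354) = 0.049024/0.14256 = 0.3439.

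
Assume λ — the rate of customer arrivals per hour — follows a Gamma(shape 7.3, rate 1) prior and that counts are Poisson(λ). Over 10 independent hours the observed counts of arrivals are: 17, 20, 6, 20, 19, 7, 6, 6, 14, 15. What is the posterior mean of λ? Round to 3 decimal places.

Posterior mean ≈ 12.482

Total count ∑xᵢ = 130 over n = 10 hours.
Gamma is conjugate to the Poisson likelihood: posterior is Gamma(shape = 7.3+130 = 137.3, rate = 1+10 = 11).
E[λ | data] = 137.3/11 = 12.482.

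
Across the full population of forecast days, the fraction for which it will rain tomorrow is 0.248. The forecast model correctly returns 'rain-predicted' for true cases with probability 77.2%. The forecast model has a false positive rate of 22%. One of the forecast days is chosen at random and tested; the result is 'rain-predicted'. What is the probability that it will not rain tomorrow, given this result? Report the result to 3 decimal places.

P(¬H | E) ≈ 0.464

Write H for 'it will rain tomorrow'. Prior odds H:¬H = 0.248/0.752 = 0.32979. For the 'rain-predicted' outcome, the likelihood ratio is 0.772/0.22 = 3.5091.
Posterior odds = 0.32979 × 3.5091 = 1.1573, so P(H|E) = 1.1573/(1+1.1573) = 0.536. Then P(¬H|E) = 1 − 0.536 = 0.464.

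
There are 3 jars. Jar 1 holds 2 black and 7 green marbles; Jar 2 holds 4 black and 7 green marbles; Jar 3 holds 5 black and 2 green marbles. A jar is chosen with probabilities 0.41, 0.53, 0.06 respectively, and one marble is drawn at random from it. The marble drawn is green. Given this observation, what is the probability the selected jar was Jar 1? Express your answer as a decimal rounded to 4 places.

Posterior probability ≈ 0.4736

P(green|Jar 1) = 0.7778; P(green|Jar 2) = 0.6364; P(green|Jar 3) = 0.2857.
Prior × likelihood for each source: 0.41·0.7778=0.3189, 0.53·0.6364=0.3373, 0.06·0.2857=0.01714. Summing gives P(green) = 0.67330.
P(Jar 1 | green) = 0.3189 / 0.67330 = 0.4736.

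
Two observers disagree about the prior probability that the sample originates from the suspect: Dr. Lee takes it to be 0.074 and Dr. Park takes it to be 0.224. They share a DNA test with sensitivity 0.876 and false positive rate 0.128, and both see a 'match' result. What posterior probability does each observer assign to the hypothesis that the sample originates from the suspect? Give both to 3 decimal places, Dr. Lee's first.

The likelihood ratio for a 'match' result is 0.876/0.128 = 6.8438.
Dr. Lee: prior odds 0.074/0.926 = 0.079914; posterior odds 0.54691; posterior probability 0.354.
Dr. Park: prior odds 0.224/0.776 = 0.28866; posterior odds 1.9755; posterior probability 0.664.

Dr. Lee: 0.354; Dr. Park: 0.664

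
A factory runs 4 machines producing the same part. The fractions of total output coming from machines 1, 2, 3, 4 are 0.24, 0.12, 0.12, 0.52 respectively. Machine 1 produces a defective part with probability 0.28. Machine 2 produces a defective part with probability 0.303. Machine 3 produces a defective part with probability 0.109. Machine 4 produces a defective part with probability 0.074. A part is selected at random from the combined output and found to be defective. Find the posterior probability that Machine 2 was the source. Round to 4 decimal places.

Posterior probability ≈ 0.2344

P(defective|M1) = 0.28; P(defective|M2) = 0.303; P(defective|M3) = 0.109; P(defective|M4) = 0.074.
Prior × likelihood for each source: 0.24·0.28=0.06720, 0.12·0.303=0.03636, 0.12·0.109=0.01308, 0.52·0.074=0.03848. Summing gives P(defective) = 0.15512.
P(Machine 2 | defective) = 0.03636 / 0.15512 = 0.2344.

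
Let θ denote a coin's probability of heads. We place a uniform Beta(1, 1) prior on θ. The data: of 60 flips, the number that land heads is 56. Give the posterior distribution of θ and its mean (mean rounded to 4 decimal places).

Posterior: Beta(57, 5); mean ≈ 0.9194

The binomial likelihood is conjugate to the Beta prior: with 56 successes and 4 failures, the posterior is Beta(1+56, 1+4) = Beta(57, 5).
E[θ | data] = 57/(57+5) = 0.9194.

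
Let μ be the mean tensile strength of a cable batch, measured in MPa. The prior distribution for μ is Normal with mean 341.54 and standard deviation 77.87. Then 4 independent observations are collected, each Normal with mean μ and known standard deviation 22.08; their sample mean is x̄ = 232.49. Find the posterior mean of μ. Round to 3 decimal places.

With known σ, the Normal prior is conjugate. Weight on the data is w = (n/σ²)/(n/σ² + 1/τ₀²) = 0.00820468/(0.00820468+0.00016491) = 0.98030.
Posterior mean = w·x̄ + (1−w)·μ₀ = 0.98030·232.49 + 0.019704·341.54 = 234.639.

Posterior mean ≈ 234.639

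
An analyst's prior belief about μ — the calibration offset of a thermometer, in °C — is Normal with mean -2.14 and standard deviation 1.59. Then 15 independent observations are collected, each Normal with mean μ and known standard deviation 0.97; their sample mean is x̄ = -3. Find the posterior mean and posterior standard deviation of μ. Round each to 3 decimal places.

Prior precision 1/τ₀² = 1/1.59² = 0.395554; data precision n/σ² = 15/0.97² = 15.9422.
Posterior precision = 0.395554 + 15.9422 = 16.3377, giving posterior SD = 1/√16.3377 = 0.247.
Posterior mean = (0.395554·-2.14 + 15.9422·-3) / 16.3377 = -2.979.

Posterior mean ≈ -2.979; posterior SD ≈ 0.247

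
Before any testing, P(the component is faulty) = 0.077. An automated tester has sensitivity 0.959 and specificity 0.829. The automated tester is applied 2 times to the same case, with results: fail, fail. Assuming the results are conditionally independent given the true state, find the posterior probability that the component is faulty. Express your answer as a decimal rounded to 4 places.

With H the event that the component is faulty, the joint likelihood of the observed sequence is P(data|H) = 0.959·0.959 = 0.91968 and P(data|¬H) = 0.171·0.171 = 0.029241.
Bayes: P(H|data) = 0.077·0.91968 / (0.077·0.91968 + 0.923·0.029241) = 0.070815/0.097805 = 0.7240.

Posterior P(H) ≈ 0.7240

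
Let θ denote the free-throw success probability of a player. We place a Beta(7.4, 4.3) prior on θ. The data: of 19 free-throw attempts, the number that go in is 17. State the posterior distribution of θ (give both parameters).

The binomial likelihood is conjugate to the Beta prior: with 17 successes and 2 failures, the posterior is Beta(7.4+17, 4.3+2) = Beta(24.4, 6.3).

Posterior: Beta(24.4, 6.3)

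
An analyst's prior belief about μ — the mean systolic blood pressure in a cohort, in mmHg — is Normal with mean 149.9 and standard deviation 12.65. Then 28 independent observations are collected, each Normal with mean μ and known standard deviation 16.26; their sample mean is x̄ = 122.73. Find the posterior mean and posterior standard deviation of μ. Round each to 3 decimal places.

Prior precision 1/τ₀² = 1/12.65² = 0.00624912; data precision n/σ² = 28/16.26² = 0.105905.
Posterior precision = 0.00624912 + 0.105905 = 0.112154, giving posterior SD = 1/√0.112154 = 2.986.
Posterior mean = (0.00624912·149.9 + 0.105905·122.73) / 0.112154 = 124.244.

Posterior mean ≈ 124.244; posterior SD ≈ 2.986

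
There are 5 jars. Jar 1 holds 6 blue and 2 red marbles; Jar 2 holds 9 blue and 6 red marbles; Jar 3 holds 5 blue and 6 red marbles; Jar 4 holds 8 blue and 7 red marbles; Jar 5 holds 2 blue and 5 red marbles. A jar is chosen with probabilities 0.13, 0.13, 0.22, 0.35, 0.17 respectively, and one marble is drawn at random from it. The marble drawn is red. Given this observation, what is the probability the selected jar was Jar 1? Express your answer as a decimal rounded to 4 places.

P(red|Jar 1) = 0.25; P(red|Jar 2) = 0.4; P(red|Jar 3) = 0.5455; P(red|Jar 4) = 0.4667; P(red|Jar 5) = 0.7143.
Prior × likelihood for each source: 0.13·0.25=0.03250, 0.13·0.4=0.05200, 0.22·0.5455=0.1200, 0.35·0.4667=0.1633, 0.17·0.7143=0.1214. Summing gives P(red) = 0.48926.
P(Jar 1 | red) = 0.03250 / 0.48926 = 0.0664.

Posterior probability ≈ 0.0664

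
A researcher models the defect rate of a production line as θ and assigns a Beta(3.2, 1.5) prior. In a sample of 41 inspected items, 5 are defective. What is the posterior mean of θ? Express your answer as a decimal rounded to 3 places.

Observing 5 successes and 36 failures updates Beta(3.2, 1.5) by adding the success and failure counts to the two shape parameters: α = 3.2+5 = 8.2, β = 1.5+36 = 37.5.
Posterior mean = α/(α+β) = 8.2/45.7 = 0.179.

Posterior mean ≈ 0.179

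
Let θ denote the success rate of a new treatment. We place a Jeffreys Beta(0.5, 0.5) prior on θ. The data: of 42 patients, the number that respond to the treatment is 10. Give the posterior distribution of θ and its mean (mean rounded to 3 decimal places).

Observing 10 successes and 32 failures updates Beta(0.5, 0.5) by adding the success and failure counts to the two shape parameters: α = 0.5+10 = 10.5, β = 0.5+32 = 32.5.
E[θ | data] = 10.5/(10.5+32.5) = 0.244.

Posterior: Beta(10.5, 32.5); mean ≈ 0.244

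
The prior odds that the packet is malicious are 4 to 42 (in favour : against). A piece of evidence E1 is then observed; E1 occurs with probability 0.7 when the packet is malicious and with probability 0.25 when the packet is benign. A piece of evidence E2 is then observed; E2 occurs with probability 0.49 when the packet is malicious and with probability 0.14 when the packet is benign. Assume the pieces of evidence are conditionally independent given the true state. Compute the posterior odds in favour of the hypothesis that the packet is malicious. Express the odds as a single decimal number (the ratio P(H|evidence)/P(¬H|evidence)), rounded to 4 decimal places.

Posterior odds ≈ 0.9333

Prior odds = 4/42 = 0.095238. In log-odds, ln(0.095238) = -2.3514.
Add log likelihood ratios: ln(2.8000) + ln(3.5000) = 2.2824.
Posterior log-odds = -0.068993, so posterior odds = exp(-0.068993) = 0.93333.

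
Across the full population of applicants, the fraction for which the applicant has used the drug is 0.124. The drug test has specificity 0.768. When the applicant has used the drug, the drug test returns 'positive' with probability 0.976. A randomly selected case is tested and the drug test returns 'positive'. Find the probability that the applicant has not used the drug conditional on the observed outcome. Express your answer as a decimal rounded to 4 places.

Write H for 'the applicant has used the drug'. Prior odds H:¬H = 0.124/0.876 = 0.14155. For the 'positive' outcome, the likelihood ratio is 0.976/0.232 = 4.2069.
Posterior odds = 0.14155 × 4.2069 = 0.59550, so P(H|E) = 0.59550/(1+0.59550) = 0.3732. Then P(¬H|E) = 1 − 0.3732 = 0.6268.

P(¬H | E) ≈ 0.6268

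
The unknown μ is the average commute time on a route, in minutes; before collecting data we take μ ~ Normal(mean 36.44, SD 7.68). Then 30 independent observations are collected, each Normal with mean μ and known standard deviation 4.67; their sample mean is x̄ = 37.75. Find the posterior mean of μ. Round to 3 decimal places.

Posterior mean ≈ 37.734

Prior precision 1/τ₀² = 1/7.68² = 0.0169542; data precision n/σ² = 30/4.67² = 1.37559.
Posterior precision = 0.0169542 + 1.37559 = 1.39254.
Posterior mean = (0.0169542·36.44 + 1.37559·37.75) / 1.39254 = 37.734.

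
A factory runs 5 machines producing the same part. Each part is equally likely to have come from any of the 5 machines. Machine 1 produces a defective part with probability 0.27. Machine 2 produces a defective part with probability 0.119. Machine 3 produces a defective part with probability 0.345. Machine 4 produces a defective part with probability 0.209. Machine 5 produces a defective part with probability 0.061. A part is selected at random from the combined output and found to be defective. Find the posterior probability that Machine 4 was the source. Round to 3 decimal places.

Tabulate prior·likelihood by source: [1] prior 0.2, lik 0.27, product 0.05400; [2] prior 0.2, lik 0.119, product 0.02380; [3] prior 0.2, lik 0.345, product 0.06900; [4] prior 0.2, lik 0.209, product 0.04180; [5] prior 0.2, lik 0.061, product 0.01220.
Normalizing constant = 0.20080; the posterior for Machine 4 is its product over the sum, 0.04180/0.20080 = 0.208.

Posterior probability ≈ 0.208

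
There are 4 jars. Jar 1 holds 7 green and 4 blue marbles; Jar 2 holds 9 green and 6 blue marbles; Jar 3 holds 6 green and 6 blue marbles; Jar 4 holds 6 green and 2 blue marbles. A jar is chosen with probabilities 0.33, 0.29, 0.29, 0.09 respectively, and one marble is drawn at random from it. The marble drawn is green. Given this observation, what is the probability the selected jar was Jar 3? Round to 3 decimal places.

Posterior probability ≈ 0.243

Tabulate prior·likelihood by source: [1] prior 0.33, lik 0.6364, product 0.2100; [2] prior 0.29, lik 0.6, product 0.1740; [3] prior 0.29, lik 0.5, product 0.1450; [4] prior 0.09, lik 0.75, product 0.06750.
Normalizing constant = 0.59650; the posterior for Jar 3 is its product over the sum, 0.1450/0.59650 = 0.243.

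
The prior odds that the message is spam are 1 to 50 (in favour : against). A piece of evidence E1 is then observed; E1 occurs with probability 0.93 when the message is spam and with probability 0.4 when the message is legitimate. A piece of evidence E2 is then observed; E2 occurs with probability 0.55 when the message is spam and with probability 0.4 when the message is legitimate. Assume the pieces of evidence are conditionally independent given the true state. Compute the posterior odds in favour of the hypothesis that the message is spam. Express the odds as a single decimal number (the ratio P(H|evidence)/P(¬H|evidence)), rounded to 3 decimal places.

Posterior odds ≈ 0.064

Prior odds = 1/50 = 0.020000.
Likelihood ratio for E1 = 0.93/0.4 = 2.3250.
Likelihood ratio for E2 = 0.55/0.4 = 1.3750.
Posterior odds = prior odds × LR₁ × LR₂ = 0.063938.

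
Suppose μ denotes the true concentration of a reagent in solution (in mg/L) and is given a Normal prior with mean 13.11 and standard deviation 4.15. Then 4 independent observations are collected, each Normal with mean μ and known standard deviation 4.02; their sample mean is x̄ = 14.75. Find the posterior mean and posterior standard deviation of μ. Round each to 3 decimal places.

With known σ, the Normal prior is conjugate. Weight on the data is w = (n/σ²)/(n/σ² + 1/τ₀²) = 0.247519/(0.247519+0.0580636) = 0.80999.
Posterior mean = w·x̄ + (1−w)·μ₀ = 0.80999·14.75 + 0.19001·13.11 = 14.438. Posterior variance = 1/(0.247519+0.0580636) = 3.27244, so SD = 1.809.

Posterior mean ≈ 14.438; posterior SD ≈ 1.809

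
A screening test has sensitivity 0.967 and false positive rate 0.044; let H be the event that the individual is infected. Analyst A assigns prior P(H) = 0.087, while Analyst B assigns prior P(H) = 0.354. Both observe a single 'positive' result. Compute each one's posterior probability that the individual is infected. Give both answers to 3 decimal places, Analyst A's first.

P('+'|H) = 0.967, P('+'|¬H) = 0.044.
Analyst A: numerator 0.967·0.087 = 0.084129; evidence = 0.084129+0.044·0.913 = 0.12430; posterior = 0.677.
Analyst B: numerator 0.967·0.354 = 0.34232; evidence = 0.34232+0.044·0.646 = 0.37074; posterior = 0.923.

Analyst A: 0.677; Analyst B: 0.923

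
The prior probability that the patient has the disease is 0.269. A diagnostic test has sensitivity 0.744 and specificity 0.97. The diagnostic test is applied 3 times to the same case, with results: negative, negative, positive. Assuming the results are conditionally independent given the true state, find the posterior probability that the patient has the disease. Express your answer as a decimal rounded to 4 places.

With H the event that the patient has the disease, the joint likelihood of the observed sequence is P(data|H) = 0.256·0.256·0.744 = 0.048759 and P(data|¬H) = 0.97·0.97·0.03 = 0.028227.
Bayes: P(H|data) = 0.269·0.048759 / (0.269·0.048759 + 0.731·0.028227) = 0.013116/0.033750 = 0.3886.

Posterior P(H) ≈ 0.3886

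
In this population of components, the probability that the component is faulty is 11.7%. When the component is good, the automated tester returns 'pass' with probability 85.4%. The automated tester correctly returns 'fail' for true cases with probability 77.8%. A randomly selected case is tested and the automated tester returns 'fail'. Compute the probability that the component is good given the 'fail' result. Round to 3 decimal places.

P(¬H | E) ≈ 0.586

Let H be the event that the component is faulty. P(H) = 0.117, so P(¬H) = 0.883. With E the 'fail' result, P(E|H) = 0.778 and P(E|¬H) = 0.146.
P(E) = 0.778·0.117 + 0.146·0.883 = 0.091026 + 0.12892 = 0.21994.
By Bayes' theorem, P(H|E) = 0.091026 / 0.21994 = 0.414. Hence P(¬H|E) = 1 − 0.414 = 0.586.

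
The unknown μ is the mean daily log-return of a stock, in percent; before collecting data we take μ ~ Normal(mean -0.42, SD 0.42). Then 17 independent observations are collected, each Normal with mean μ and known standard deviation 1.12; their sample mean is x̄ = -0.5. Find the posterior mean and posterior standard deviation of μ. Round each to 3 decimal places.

With known σ, the Normal prior is conjugate. Weight on the data is w = (n/σ²)/(n/σ² + 1/τ₀²) = 13.5523/(13.5523+5.66893) = 0.70507.
Posterior mean = w·x̄ + (1−w)·μ₀ = 0.70507·-0.5 + 0.29493·-0.42 = -0.476. Posterior variance = 1/(13.5523+5.66893) = 0.0520258, so SD = 0.228.

Posterior mean ≈ -0.476; posterior SD ≈ 0.228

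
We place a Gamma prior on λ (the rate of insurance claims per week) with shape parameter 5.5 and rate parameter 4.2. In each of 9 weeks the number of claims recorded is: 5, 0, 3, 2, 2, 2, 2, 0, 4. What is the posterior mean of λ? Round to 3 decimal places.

Total count ∑xᵢ = 20 over n = 9 weeks.
Gamma is conjugate to the Poisson likelihood: posterior is Gamma(shape = 5.5+20 = 25.5, rate = 4.2+9 = 13.2).
E[λ | data] = 25.5/13.2 = 1.932.

Posterior mean ≈ 1.932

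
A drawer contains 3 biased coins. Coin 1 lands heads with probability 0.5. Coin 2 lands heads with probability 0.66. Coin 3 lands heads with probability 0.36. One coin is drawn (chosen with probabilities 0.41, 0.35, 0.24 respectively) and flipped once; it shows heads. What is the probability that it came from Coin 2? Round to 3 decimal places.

Posterior probability ≈ 0.442

P(heads|C1) = 0.5; P(heads|C2) = 0.66; P(heads|C3) = 0.36.
Prior × likelihood for each source: 0.41·0.5=0.2050, 0.35·0.66=0.2310, 0.24·0.36=0.08640. Summing gives P(heads) = 0.52240.
P(Coin 2 | heads) = 0.2310 / 0.52240 = 0.442.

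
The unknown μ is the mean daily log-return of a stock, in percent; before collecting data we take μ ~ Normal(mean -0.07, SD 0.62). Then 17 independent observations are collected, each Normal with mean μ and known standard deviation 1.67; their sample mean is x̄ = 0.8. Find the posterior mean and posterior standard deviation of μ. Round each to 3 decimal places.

Posterior mean ≈ 0.540; posterior SD ≈ 0.339

Prior precision 1/τ₀² = 1/0.62² = 2.60146; data precision n/σ² = 17/1.67² = 6.09559.
Posterior precision = 2.60146 + 6.09559 = 8.69705, giving posterior SD = 1/√8.69705 = 0.339.
Posterior mean = (2.60146·-0.07 + 6.09559·0.8) / 8.69705 = 0.540.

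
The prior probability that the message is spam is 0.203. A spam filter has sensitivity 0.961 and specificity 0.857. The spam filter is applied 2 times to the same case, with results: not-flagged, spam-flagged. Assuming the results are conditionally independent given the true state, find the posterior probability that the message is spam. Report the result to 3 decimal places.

Posterior P(H) ≈ 0.072

With H the event that the message is spam, the joint likelihood of the observed sequence is P(data|H) = 0.039·0.961 = 0.037479 and P(data|¬H) = 0.857·0.143 = 0.12255.
Bayes: P(H|data) = 0.203·0.037479 / (0.203·0.037479 + 0.797·0.12255) = 0.0076082/0.10528 = 0.0723.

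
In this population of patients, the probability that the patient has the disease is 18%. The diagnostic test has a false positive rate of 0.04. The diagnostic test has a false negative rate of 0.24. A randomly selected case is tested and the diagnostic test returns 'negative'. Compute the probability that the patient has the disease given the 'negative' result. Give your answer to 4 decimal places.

P(H | E) ≈ 0.0520

Let H be the event that the patient has the disease. P(H) = 0.18, so P(¬H) = 0.82. With E the 'negative' result, P(E|H) = 0.24 and P(E|¬H) = 0.96.
P(E) = 0.24·0.18 + 0.96·0.82 = 0.043200 + 0.78720 = 0.83040.
By Bayes' theorem, P(H|E) = 0.043200 / 0.83040 = 0.0520.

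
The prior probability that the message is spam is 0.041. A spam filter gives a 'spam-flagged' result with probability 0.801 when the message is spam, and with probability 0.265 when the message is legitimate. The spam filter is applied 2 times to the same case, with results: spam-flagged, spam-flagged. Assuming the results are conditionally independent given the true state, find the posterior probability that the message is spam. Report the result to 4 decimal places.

With H the event that the message is spam, the joint likelihood of the observed sequence is P(data|H) = 0.801·0.801 = 0.64160 and P(data|¬H) = 0.265·0.265 = 0.070225.
Bayes: P(H|data) = 0.041·0.64160 / (0.041·0.64160 + 0.959·0.070225) = 0.026306/0.093651 = 0.2809.

Posterior P(H) ≈ 0.2809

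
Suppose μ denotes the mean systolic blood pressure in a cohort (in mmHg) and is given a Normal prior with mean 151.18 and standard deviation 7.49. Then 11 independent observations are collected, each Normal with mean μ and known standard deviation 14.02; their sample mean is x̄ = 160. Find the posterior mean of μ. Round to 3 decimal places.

Posterior mean ≈ 157.869

With known σ, the Normal prior is conjugate. Weight on the data is w = (n/σ²)/(n/σ² + 1/τ₀²) = 0.0559624/(0.0559624+0.0178253) = 0.75842.
Posterior mean = w·x̄ + (1−w)·μ₀ = 0.75842·160 + 0.24158·151.18 = 157.869.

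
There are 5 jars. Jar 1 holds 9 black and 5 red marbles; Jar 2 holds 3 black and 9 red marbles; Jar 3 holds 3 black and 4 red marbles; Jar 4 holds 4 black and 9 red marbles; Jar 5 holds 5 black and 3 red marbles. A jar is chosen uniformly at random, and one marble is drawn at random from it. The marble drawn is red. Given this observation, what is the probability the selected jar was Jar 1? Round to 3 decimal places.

Posterior probability ≈ 0.130

Tabulate prior·likelihood by source: [1] prior 0.2, lik 0.3571, product 0.07143; [2] prior 0.2, lik 0.75, product 0.1500; [3] prior 0.2, lik 0.5714, product 0.1143; [4] prior 0.2, lik 0.6923, product 0.1385; [5] prior 0.2, lik 0.375, product 0.07500.
Normalizing constant = 0.54918; the posterior for Jar 1 is its product over the sum, 0.07143/0.54918 = 0.130.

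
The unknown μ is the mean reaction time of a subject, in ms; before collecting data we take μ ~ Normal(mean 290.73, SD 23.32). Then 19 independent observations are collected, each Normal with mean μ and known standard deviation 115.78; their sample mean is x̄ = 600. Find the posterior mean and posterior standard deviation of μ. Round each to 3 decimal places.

Posterior mean ≈ 425.350; posterior SD ≈ 17.524

Prior precision 1/τ₀² = 1/23.32² = 0.00183884; data precision n/σ² = 19/115.78² = 0.00141738.
Posterior precision = 0.00183884 + 0.00141738 = 0.00325622, giving posterior SD = 1/√0.00325622 = 17.524.
Posterior mean = (0.00183884·290.73 + 0.00141738·600) / 0.00325622 = 425.350.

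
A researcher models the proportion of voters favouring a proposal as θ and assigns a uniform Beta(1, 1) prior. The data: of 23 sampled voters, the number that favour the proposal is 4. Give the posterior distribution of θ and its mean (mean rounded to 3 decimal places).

Posterior: Beta(5, 20); mean ≈ 0.200

The binomial likelihood is conjugate to the Beta prior: with 4 successes and 19 failures, the posterior is Beta(1+4, 1+19) = Beta(5, 20).
E[θ | data] = 5/(5+20) = 0.200.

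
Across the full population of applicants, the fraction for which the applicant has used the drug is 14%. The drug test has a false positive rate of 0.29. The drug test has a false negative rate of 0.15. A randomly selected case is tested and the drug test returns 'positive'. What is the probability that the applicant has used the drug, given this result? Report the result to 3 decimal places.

P(H | E) ≈ 0.323

Write H for 'the applicant has used the drug'. Prior odds H:¬H = 0.14/0.86 = 0.16279. For the 'positive' outcome, the likelihood ratio is 0.85/0.29 = 2.9310.
Posterior odds = 0.16279 × 2.9310 = 0.47715, so P(H|E) = 0.47715/(1+0.47715) = 0.323.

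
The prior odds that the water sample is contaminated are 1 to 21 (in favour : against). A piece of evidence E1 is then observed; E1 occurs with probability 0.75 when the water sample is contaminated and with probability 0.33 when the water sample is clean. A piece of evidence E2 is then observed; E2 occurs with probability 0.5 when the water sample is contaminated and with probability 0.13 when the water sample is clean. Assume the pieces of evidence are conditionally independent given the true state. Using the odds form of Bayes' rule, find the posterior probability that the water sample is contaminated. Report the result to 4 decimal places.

Posterior probability ≈ 0.2939

Prior odds = 1/21 = 0.047619.
Likelihood ratio for E1 = 0.75/0.33 = 2.2727.
Likelihood ratio for E2 = 0.5/0.13 = 3.8462.
Posterior odds = prior odds × LR₁ × LR₂ = 0.41625.
Posterior probability = odds/(1+odds) = 0.41625/1.4163 = 0.2939.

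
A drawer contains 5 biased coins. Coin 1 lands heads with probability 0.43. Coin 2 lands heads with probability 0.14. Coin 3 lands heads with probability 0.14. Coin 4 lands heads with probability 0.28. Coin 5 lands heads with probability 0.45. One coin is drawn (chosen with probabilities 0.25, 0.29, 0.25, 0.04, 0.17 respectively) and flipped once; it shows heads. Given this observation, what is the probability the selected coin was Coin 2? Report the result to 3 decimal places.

Posterior probability ≈ 0.150

P(heads|C1) = 0.43; P(heads|C2) = 0.14; P(heads|C3) = 0.14; P(heads|C4) = 0.28; P(heads|C5) = 0.45.
Prior × likelihood for each source: 0.25·0.43=0.1075, 0.29·0.14=0.04060, 0.25·0.14=0.03500, 0.04·0.28=0.01120, 0.17·0.45=0.07650. Summing gives P(heads) = 0.27080.
P(Coin 2 | heads) = 0.04060 / 0.27080 = 0.150.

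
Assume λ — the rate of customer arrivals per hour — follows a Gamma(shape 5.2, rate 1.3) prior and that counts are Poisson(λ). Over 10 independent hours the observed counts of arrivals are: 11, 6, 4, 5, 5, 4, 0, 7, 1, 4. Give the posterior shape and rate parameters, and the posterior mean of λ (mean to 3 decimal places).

Posterior: Gamma(shape=52.2, rate=11.3); mean ≈ 4.619

The Poisson likelihood adds the total count to the shape and the number of exposure periods to the rate. Here ∑xᵢ = 47 and n = 10, so shape 5.2→52.2 and rate 1.3→11.3.
Posterior mean = shape/rate = 52.2/11.3 = 4.619.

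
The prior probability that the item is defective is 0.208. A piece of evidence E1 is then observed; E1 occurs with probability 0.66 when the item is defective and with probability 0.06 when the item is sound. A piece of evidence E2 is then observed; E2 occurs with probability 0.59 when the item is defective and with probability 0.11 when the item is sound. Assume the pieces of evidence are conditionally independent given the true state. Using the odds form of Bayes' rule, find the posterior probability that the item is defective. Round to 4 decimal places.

Prior odds = 0.208/(1−0.208) = 0.26263.
Likelihood ratio for E1 = 0.66/0.06 = 11.000.
Likelihood ratio for E2 = 0.59/0.11 = 5.3636.
Posterior odds = prior odds × LR₁ × LR₂ = 15.495.
Posterior probability = odds/(1+odds) = 15.495/16.495 = 0.9394.

Posterior probability ≈ 0.9394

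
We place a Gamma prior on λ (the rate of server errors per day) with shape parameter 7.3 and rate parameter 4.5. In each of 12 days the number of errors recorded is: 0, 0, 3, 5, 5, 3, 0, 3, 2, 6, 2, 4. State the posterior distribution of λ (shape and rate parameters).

The Poisson likelihood adds the total count to the shape and the number of exposure periods to the rate. Here ∑xᵢ = 33 and n = 12, so shape 7.3→40.3 and rate 4.5→16.5.

Posterior: Gamma(shape=40.3, rate=16.5)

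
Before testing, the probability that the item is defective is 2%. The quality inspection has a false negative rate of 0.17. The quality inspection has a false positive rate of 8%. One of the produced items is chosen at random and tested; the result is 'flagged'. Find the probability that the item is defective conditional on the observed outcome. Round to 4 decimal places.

P(H | E) ≈ 0.1747

Let H be the event that the item is defective. P(H) = 0.02, so P(¬H) = 0.98. With E the 'flagged' result, P(E|H) = 0.83 and P(E|¬H) = 0.08.
P(E) = 0.83·0.02 + 0.08·0.98 = 0.016600 + 0.078400 = 0.095000.
By Bayes' theorem, P(H|E) = 0.016600 / 0.095000 = 0.1747.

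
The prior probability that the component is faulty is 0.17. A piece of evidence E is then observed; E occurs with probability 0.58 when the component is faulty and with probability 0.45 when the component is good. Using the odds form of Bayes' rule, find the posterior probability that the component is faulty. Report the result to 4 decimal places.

Prior odds = 0.17/(1−0.17) = 0.20482. In log-odds, ln(0.20482) = -1.5856.
Add log likelihood ratio: ln(1.2889) = 0.25378.
Posterior log-odds = -1.3318, so posterior odds = exp(-1.3318) = 0.26399. Converting, P(H|E) = 0.26399/1.2640 = 0.2089.

Posterior probability ≈ 0.2089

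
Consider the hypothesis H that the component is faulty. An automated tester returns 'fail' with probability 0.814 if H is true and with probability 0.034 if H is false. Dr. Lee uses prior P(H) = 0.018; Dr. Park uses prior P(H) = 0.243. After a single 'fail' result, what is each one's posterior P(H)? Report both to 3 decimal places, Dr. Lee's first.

Dr. Lee: 0.305; Dr. Park: 0.885

The likelihood ratio for a 'fail' result is 0.814/0.034 = 23.941.
Dr. Lee: prior odds 0.018/0.982 = 0.018330; posterior odds 0.43884; posterior probability 0.305.
Dr. Park: prior odds 0.243/0.757 = 0.32100; posterior odds 7.6852; posterior probability 0.885.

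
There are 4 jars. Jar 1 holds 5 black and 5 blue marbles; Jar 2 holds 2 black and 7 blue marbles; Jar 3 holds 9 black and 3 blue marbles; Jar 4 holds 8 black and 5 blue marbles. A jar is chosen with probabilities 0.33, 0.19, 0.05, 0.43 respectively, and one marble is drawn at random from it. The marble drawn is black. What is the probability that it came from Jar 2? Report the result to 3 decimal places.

P(black|Jar 1) = 0.5; P(black|Jar 2) = 0.2222; P(black|Jar 3) = 0.75; P(black|Jar 4) = 0.6154.
Prior × likelihood for each source: 0.33·0.5=0.1650, 0.19·0.2222=0.04222, 0.05·0.75=0.03750, 0.43·0.6154=0.2646. Summing gives P(black) = 0.50934.
P(Jar 2 | black) = 0.04222 / 0.50934 = 0.083.

Posterior probability ≈ 0.083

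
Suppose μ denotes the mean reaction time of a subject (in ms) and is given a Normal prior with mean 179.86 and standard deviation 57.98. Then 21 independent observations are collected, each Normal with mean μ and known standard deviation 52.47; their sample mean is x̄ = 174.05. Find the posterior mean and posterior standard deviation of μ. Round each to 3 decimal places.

With known σ, the Normal prior is conjugate. Weight on the data is w = (n/σ²)/(n/σ² + 1/τ₀²) = 0.00762776/(0.00762776+0.00029747) = 0.96247.
Posterior mean = w·x̄ + (1−w)·μ₀ = 0.96247·174.05 + 0.037535·179.86 = 174.268. Posterior variance = 1/(0.00762776+0.00029747) = 126.179, so SD = 11.233.

Posterior mean ≈ 174.268; posterior SD ≈ 11.233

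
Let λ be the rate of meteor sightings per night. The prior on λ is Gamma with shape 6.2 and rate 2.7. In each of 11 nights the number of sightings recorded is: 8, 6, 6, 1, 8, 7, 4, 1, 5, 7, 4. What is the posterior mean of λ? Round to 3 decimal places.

Posterior mean ≈ 4.613

Total count ∑xᵢ = 57 over n = 11 nights.
Gamma is conjugate to the Poisson likelihood: posterior is Gamma(shape = 6.2+57 = 63.2, rate = 2.7+11 = 13.7).
Posterior mean = shape/rate = 63.2/13.7 = 4.613.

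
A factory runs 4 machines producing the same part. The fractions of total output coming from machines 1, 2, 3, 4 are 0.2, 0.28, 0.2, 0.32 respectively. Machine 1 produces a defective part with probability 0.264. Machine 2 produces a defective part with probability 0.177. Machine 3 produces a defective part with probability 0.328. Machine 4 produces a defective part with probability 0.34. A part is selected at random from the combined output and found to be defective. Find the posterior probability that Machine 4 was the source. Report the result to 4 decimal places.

Posterior probability ≈ 0.3931

P(defective|M1) = 0.264; P(defective|M2) = 0.177; P(defective|M3) = 0.328; P(defective|M4) = 0.34.
Prior × likelihood for each source: 0.2·0.264=0.05280, 0.28·0.177=0.04956, 0.2·0.328=0.06560, 0.32·0.34=0.1088. Summing gives P(defective) = 0.27676.
P(Machine 4 | defective) = 0.1088 / 0.27676 = 0.3931.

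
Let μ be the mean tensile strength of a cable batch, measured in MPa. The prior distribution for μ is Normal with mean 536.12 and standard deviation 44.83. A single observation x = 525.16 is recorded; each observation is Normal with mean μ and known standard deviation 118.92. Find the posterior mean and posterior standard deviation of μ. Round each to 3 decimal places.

Posterior mean ≈ 534.756; posterior SD ≈ 41.948

With known σ, the Normal prior is conjugate. Weight on the data is w = (n/σ²)/(n/σ² + 1/τ₀²) = 0.00007071/(0.00007071+0.00049758) = 0.12443.
Posterior mean = w·x̄ + (1−w)·μ₀ = 0.12443·525.16 + 0.87557·536.12 = 534.756. Posterior variance = 1/(0.00007071+0.00049758) = 1759.66, so SD = 41.948.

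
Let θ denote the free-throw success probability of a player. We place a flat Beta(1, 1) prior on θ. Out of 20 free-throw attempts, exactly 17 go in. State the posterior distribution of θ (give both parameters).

Posterior: Beta(18, 4)

Observing 17 successes and 3 failures updates Beta(1, 1) by adding the success and failure counts to the two shape parameters: α = 1+17 = 18, β = 1+3 = 4.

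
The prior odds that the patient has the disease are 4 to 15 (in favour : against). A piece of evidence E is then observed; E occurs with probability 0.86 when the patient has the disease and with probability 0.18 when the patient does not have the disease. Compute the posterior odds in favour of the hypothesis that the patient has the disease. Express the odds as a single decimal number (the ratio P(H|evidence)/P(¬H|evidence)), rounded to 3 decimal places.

Posterior odds ≈ 1.274

Prior odds = 4/15 = 0.26667. In log-odds, ln(0.26667) = -1.3218.
Add log likelihood ratio: ln(4.7778) = 1.5640.
Posterior log-odds = 0.24222, so posterior odds = exp(0.24222) = 1.2741.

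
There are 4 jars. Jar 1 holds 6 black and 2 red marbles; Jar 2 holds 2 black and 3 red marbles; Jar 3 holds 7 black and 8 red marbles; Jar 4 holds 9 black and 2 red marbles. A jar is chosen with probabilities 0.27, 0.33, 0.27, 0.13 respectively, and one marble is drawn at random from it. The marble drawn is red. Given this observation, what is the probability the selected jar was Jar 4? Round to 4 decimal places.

P(red|Jar 1) = 0.25; P(red|Jar 2) = 0.6; P(red|Jar 3) = 0.5333; P(red|Jar 4) = 0.1818.
Prior × likelihood for each source: 0.27·0.25=0.06750, 0.33·0.6=0.1980, 0.27·0.5333=0.1440, 0.13·0.1818=0.02364. Summing gives P(red) = 0.43314.
P(Jar 4 | red) = 0.02364 / 0.43314 = 0.0546.

Posterior probability ≈ 0.0546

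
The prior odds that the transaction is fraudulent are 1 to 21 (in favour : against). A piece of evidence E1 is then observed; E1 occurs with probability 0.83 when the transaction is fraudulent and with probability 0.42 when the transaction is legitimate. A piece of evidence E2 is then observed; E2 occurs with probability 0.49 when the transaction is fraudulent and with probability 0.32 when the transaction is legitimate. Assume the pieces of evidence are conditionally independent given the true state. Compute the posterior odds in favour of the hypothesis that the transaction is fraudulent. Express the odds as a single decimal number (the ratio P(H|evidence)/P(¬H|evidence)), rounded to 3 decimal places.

Prior odds = 1/21 = 0.047619.
Likelihood ratio for E1 = 0.83/0.42 = 1.9762.
Likelihood ratio for E2 = 0.49/0.32 = 1.5312.
Posterior odds = prior odds × LR₁ × LR₂ = 0.14410.

Posterior odds ≈ 0.144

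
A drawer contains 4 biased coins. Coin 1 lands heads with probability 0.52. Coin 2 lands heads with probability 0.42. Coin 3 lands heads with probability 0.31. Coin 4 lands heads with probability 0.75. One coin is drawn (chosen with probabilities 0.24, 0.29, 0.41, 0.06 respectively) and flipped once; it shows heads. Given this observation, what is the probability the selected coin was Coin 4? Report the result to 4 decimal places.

P(heads|C1) = 0.52; P(heads|C2) = 0.42; P(heads|C3) = 0.31; P(heads|C4) = 0.75.
Prior × likelihood for each source: 0.24·0.52=0.1248, 0.29·0.42=0.1218, 0.41·0.31=0.1271, 0.06·0.75=0.04500. Summing gives P(heads) = 0.41870.
P(Coin 4 | heads) = 0.04500 / 0.41870 = 0.1075.

Posterior probability ≈ 0.1075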